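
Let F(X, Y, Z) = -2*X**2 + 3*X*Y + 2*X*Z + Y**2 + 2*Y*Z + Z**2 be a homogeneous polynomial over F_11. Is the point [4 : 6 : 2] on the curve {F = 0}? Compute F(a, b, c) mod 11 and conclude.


F(4,6,2) ≡ 10 (mod 11); P is NOT on the curve.

Evaluate F(4, 6, 2) term-by-term (mod 11).
  -2*X**2 ↦ -2·16·1·1 = -32
  3*X*Y ↦ 3·4·6·1 = 72
  2*X*Z ↦ 2·4·1·2 = 16
  Y**2 ↦ 1·1·36·1 = 36
  2*Y*Z ↦ 2·1·6·2 = 24
  Z**2 ↦ 1·1·1·4 = 4
Sum: F(4, 6, 2) = (-32) + (72) + (16) + (36) + (24) + (4) = 120.
Reducing mod 11: 120 ≡ 10 (mod 11).
Since F(a, b, c) ≡ 10 ≠ 0 (mod 11), P does NOT lie on the curve.


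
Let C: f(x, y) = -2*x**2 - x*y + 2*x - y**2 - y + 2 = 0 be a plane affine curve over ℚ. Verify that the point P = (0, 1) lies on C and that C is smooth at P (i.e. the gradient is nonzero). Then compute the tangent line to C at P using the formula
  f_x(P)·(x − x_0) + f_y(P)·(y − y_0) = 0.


Tangent line at P: x - 3*y + 3 = 0.

Step 1: f(0, 1) = 0, so P lies on C.
Step 2: partial derivatives
  f_x(x, y) = -4*x - y + 2, f_y(x, y) = -x - 2*y - 1.
  f_x(P) = 1, f_y(P) = -3 (gradient nonzero, so P is smooth).
Step 3: tangent line at P: 1·(x − 0) + -3·(y − 1) = 0.
Expanding: x - 3*y + 3 = 0.


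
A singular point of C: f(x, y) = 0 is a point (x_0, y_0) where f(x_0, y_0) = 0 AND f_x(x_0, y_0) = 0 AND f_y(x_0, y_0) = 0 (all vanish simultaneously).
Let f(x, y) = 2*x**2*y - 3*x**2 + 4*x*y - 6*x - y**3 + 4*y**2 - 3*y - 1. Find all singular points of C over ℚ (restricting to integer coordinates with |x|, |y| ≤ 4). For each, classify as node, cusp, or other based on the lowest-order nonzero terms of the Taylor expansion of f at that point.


Singular points: {(-1, 1)}; classification: node.

Compute partial derivatives:
  f_x = 4*x*y - 6*x + 4*y - 6.
  f_y = 2*x**2 + 4*x - 3*y**2 + 8*y - 3.
Scan x_0 ∈ {−4, ..., 4}. For each x_0, f_y(x_0, y) is a polynomial in y; find its integer roots y ∈ {−4, ..., 4}, then test f_x and f at those candidates.
  x = -4: f_y(-4, y) = -3*y**2 + 8*y + 13; no integer root y with |y| ≤ 4.
  x = -3: f_y(-3, y) = -3*y**2 + 8*y + 3; vanishes at y ∈ {3}. (-3, 3): f_x = -12 ≠ 0.
  x = -2: f_y(-2, y) = -3*y**2 + 8*y - 3; no integer root y with |y| ≤ 4.
  x = -1: f_y(-1, y) = -3*y**2 + 8*y - 5; vanishes at y ∈ {1}. (-1, 1): f_x = 0, f = 0 — SINGULAR.
  x = 0: f_y(0, y) = -3*y**2 + 8*y - 3; no integer root y with |y| ≤ 4.
  x = 1: f_y(1, y) = -3*y**2 + 8*y + 3; vanishes at y ∈ {3}. (1, 3): f_x = 12 ≠ 0.
  x = 2: f_y(2, y) = -3*y**2 + 8*y + 13; no integer root y with |y| ≤ 4.
  x = 3: f_y(3, y) = -3*y**2 + 8*y + 27; no integer root y with |y| ≤ 4.
  x = 4: f_y(4, y) = -3*y**2 + 8*y + 45; no integer root y with |y| ≤ 4.
Only singular point on the grid: (-1, 1).
Classify: substitute x = -1 + u, y = 1 + v and expand: f = 2*u**2*v - u**2 - v**3 + v**2.
No constant or linear terms (consistent with a singular point). Quadratic part: -u**2 + v**2. Cubic part: 2*u**2*v - v**3.
The quadratic part v**2 - u**2 = (v − u)(v + u) splits into two distinct linear factors, so there are two distinct tangent lines y − 1 = ±(x − -1) — this is a node (ordinary double point).
Classification: node.


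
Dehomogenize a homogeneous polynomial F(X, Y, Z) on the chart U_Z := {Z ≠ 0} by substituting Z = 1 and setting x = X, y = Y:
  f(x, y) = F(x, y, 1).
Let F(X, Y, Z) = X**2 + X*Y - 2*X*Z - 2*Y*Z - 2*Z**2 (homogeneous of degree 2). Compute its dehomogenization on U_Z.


f(x, y) = x**2 + x*y - 2*x - 2*y - 2

On U_Z we set Z = 1. Each monomial c·X^i·Y^j·Z^k in F becomes c·x^i·y^j·1^k = c·x^i·y^j.
Substituting Z = 1: F(X, Y, 1) = x**2 + x*y - 2*x - 2*y - 2.
Note: deg(f) ≤ deg(F) = 2; strict inequality happens when F is divisible by Z (lost terms).


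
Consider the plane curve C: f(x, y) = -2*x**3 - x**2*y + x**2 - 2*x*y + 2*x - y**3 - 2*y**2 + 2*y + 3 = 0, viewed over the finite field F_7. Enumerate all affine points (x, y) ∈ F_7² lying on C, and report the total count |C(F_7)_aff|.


Affine F_7-points: {(0, 6), (1, 1), (1, 2), (2, 1), (2, 5), (2, 6), (4, 1), (4, 2), (5, 2), (6, 6)}; count = 10.

For each of the 49 pairs (x, y) ∈ F_7², evaluate f(x, y) mod 7. Record the zeros.
  x = 0: [0↦3, 1↦2, 2↦5, 3↦6, 4↦6, 5↦6, 6↦0]  zeros at y ∈ {6}
  x = 1: [0↦4, 1↦0, 2↦0, 3↦5, 4↦2, 5↦6, 6↦4]  zeros at y ∈ {1, 2}
  x = 2: [0↦2, 1↦0, 2↦2, 3↦2, 4↦1, 5↦0, 6↦0]  zeros at y ∈ {1, 5, 6}
  x = 3: [0↦6, 1↦4, 2↦6, 3↦6, 4↦5, 5↦4, 6↦4]  zeros at y ∈ ∅
  x = 4: [0↦4, 1↦0, 2↦0, 3↦5, 4↦2, 5↦6, 6↦4]  zeros at y ∈ {1, 2}
  x = 5: [0↦5, 1↦4, 2↦0, 3↦1, 4↦1, 5↦1, 6↦2]  zeros at y ∈ {2}
  x = 6: [0↦4, 1↦4, 2↦1, 3↦3, 4↦4, 5↦5, 6↦0]  zeros at y ∈ {6}
Collecting zeros: affine points = {(0, 6), (1, 1), (1, 2), (2, 1), (2, 5), (2, 6), (4, 1), (4, 2), (5, 2), (6, 6)}.
Total count |C(F_7)_aff| = 10.


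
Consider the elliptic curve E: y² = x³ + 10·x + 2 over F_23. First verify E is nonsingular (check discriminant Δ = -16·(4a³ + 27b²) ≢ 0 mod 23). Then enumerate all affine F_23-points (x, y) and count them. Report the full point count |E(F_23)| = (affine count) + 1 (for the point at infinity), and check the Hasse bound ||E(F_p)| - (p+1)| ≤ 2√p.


Affine points = {(0, 5), (0, 18), (1, 6), (1, 17), (3, 6), (3, 17), (5, 4), (5, 19), (6, 5), (6, 18), (7, 1), (7, 22), (9, 4), (9, 19), (13, 11), (13, 12), (15, 10), (15, 13), (16, 7), (16, 16), (17, 5), (17, 18), (19, 6), (19, 17)}; affine count = 24; |E(F_23)| = 25.

Discriminant check: Δ ∝ 4a³ + 27b² = 4·10³ + 27·2² = 4·1000 + 27·4 ≡ 14 (mod 23). Nonzero ⇒ E is nonsingular.
For each x ∈ F_23, compute rhs = x³ + 10·x + 2 mod 23, then count y ∈ F_23 with y² ≡ rhs.
  x = 0: rhs = 2, matching y values: 5, 18 (2 points).
  x = 1: rhs = 13, matching y values: 6, 17 (2 points).
  x = 2: rhs = 7, matching y values: none (0 points).
  x = 3: rhs = 13, matching y values: 6, 17 (2 points).
  x = 4: rhs = 14, matching y values: none (0 points).
  x = 5: rhs = 16, matching y values: 4, 19 (2 points).
  x = 6: rhs = 2, matching y values: 5, 18 (2 points).
  x = 7: rhs = 1, matching y values: 1, 22 (2 points).
  x = 8: rhs = 19, matching y values: none (0 points).
  x = 9: rhs = 16, matching y values: 4, 19 (2 points).
  x = 10: rhs = 21, matching y values: none (0 points).
  x = 11: rhs = 17, matching y values: none (0 points).
  x = 12: rhs = 10, matching y values: none (0 points).
  x = 13: rhs = 6, matching y values: 11, 12 (2 points).
  x = 14: rhs = 11, matching y values: none (0 points).
  x = 15: rhs = 8, matching y values: 10, 13 (2 points).
  x = 16: rhs = 3, matching y values: 7, 16 (2 points).
  x = 17: rhs = 2, matching y values: 5, 18 (2 points).
  x = 18: rhs = 11, matching y values: none (0 points).
  x = 19: rhs = 13, matching y values: 6, 17 (2 points).
  x = 20: rhs = 14, matching y values: none (0 points).
  x = 21: rhs = 20, matching y values: none (0 points).
  x = 22: rhs = 14, matching y values: none (0 points).
Total affine count: 24.
Full point count |E(F_23)| = 24 + 1 = 25.
Hasse bound: |25 − (23+1)| = |1| = 1 ≤ 2√23 ≈ 9.5917 ✓.


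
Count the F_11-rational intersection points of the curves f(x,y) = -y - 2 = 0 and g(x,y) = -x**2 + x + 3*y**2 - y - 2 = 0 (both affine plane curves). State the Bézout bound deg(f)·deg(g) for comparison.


Common zeros: {(4, 9), (8, 9)}; count = 2; Bézout bound = 2.

deg(f) = 1, deg(g) = 2, so Bézout bound = 2.
Scan x ∈ F_11. For each x, list the y ∈ F_11 with f(x, y) ≡ 0 and those with g(x, y) ≡ 0 (mod 11); the common zeros in that column are the intersection.
  x = 0: f ≡ 0 at y ∈ {9}; g ≡ 0 at y ∈ {1, 3}; common: ∅.
  x = 1: f ≡ 0 at y ∈ {9}; g ≡ 0 at y ∈ {1, 3}; common: ∅.
  x = 2: f ≡ 0 at y ∈ {9}; g ≡ 0 at y ∈ {5, 10}; common: ∅.
  x = 3: f ≡ 0 at y ∈ {9}; g ≡ 0 at y ∈ {7, 8}; common: ∅.
  x = 4: f ≡ 0 at y ∈ {9}; g ≡ 0 at y ∈ {6, 9}; common: {9}.
  x = 5: f ≡ 0 at y ∈ {9}; g ≡ 0 at y ∈ {0, 4}; common: ∅.
  x = 6: f ≡ 0 at y ∈ {9}; g ≡ 0 at y ∈ {2}; common: ∅.
  x = 7: f ≡ 0 at y ∈ {9}; g ≡ 0 at y ∈ {0, 4}; common: ∅.
  x = 8: f ≡ 0 at y ∈ {9}; g ≡ 0 at y ∈ {6, 9}; common: {9}.
  x = 9: f ≡ 0 at y ∈ {9}; g ≡ 0 at y ∈ {7, 8}; common: ∅.
  x = 10: f ≡ 0 at y ∈ {9}; g ≡ 0 at y ∈ {5, 10}; common: ∅.
Collecting: common zeros = {(4, 9), (8, 9)}, so the count is 2.
Comparison with the Bézout bound: 2 ≤ 2 = deg(f)·deg(g), as expected for curves with no common component (the bound is attained).


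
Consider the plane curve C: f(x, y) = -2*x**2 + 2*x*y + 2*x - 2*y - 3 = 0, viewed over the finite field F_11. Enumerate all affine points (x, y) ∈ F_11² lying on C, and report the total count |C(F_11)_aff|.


Affine F_11-points: {(0, 4), (2, 9), (3, 1), (4, 10), (5, 4), (6, 3), (7, 10), (8, 9), (9, 3), (10, 1)}; count = 10.

For each of the 121 pairs (x, y) ∈ F_11², evaluate f(x, y) mod 11. Record the zeros.
  x = 0: [0↦8, 1↦6, 2↦4, 3↦2, 4↦0, 5↦9, 6↦7, 7↦5, 8↦3, 9↦1, 10↦10]  zeros at y ∈ {4}
  x = 1: [0↦8, 1↦8, 2↦8, 3↦8, 4↦8, 5↦8, 6↦8, 7↦8, 8↦8, 9↦8, 10↦8]  zeros at y ∈ ∅
  x = 2: [0↦4, 1↦6, 2↦8, 3↦10, 4↦1, 5↦3, 6↦5, 7↦7, 8↦9, 9↦0, 10↦2]  zeros at y ∈ {9}
  x = 3: [0↦7, 1↦0, 2↦4, 3↦8, 4↦1, 5↦5, 6↦9, 7↦2, 8↦6, 9↦10, 10↦3]  zeros at y ∈ {1}
  x = 4: [0↦6, 1↦1, 2↦7, 3↦2, 4↦8, 5↦3, 6↦9, 7↦4, 8↦10, 9↦5, 10↦0]  zeros at y ∈ {10}
  x = 5: [0↦1, 1↦9, 2↦6, 3↦3, 4↦0, 5↦8, 6↦5, 7↦2, 8↦10, 9↦7, 10↦4]  zeros at y ∈ {4}
  x = 6: [0↦3, 1↦2, 2↦1, 3↦0, 4↦10, 5↦9, 6↦8, 7↦7, 8↦6, 9↦5, 10↦4]  zeros at y ∈ {3}
  x = 7: [0↦1, 1↦2, 2↦3, 3↦4, 4↦5, 5↦6, 6↦7, 7↦8, 8↦9, 9↦10, 10↦0]  zeros at y ∈ {10}
  x = 8: [0↦6, 1↦9, 2↦1, 3↦4, 4↦7, 5↦10, 6↦2, 7↦5, 8↦8, 9↦0, 10↦3]  zeros at y ∈ {9}
  x = 9: [0↦7, 1↦1, 2↦6, 3↦0, 4↦5, 5↦10, 6↦4, 7↦9, 8↦3, 9↦8, 10↦2]  zeros at y ∈ {3}
  x = 10: [0↦4, 1↦0, 2↦7, 3↦3, 4↦10, 5↦6, 6↦2, 7↦9, 8↦5, 9↦1, 10↦8]  zeros at y ∈ {1}
Collecting zeros: affine points = {(0, 4), (2, 9), (3, 1), (4, 10), (5, 4), (6, 3), (7, 10), (8, 9), (9, 3), (10, 1)}.
Total count |C(F_11)_aff| = 10.


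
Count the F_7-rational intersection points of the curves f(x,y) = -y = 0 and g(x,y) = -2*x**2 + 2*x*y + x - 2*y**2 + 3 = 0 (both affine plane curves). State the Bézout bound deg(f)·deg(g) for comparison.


Common zeros: {(5, 0), (6, 0)}; count = 2; Bézout bound = 2.

deg(f) = 1, deg(g) = 2, so Bézout bound = 2.
Scan x ∈ F_7. For each x, list the y ∈ F_7 with f(x, y) ≡ 0 and those with g(x, y) ≡ 0 (mod 7); the common zeros in that column are the intersection.
  x = 0: f ≡ 0 at y ∈ {0}; g ≡ 0 at y ∈ ∅; common: ∅.
  x = 1: f ≡ 0 at y ∈ {0}; g ≡ 0 at y ∈ ∅; common: ∅.
  x = 2: f ≡ 0 at y ∈ {0}; g ≡ 0 at y ∈ ∅; common: ∅.
  x = 3: f ≡ 0 at y ∈ {0}; g ≡ 0 at y ∈ ∅; common: ∅.
  x = 4: f ≡ 0 at y ∈ {0}; g ≡ 0 at y ∈ {5, 6}; common: ∅.
  x = 5: f ≡ 0 at y ∈ {0}; g ≡ 0 at y ∈ {0, 5}; common: {0}.
  x = 6: f ≡ 0 at y ∈ {0}; g ≡ 0 at y ∈ {0, 6}; common: {0}.
Collecting: common zeros = {(5, 0), (6, 0)}, so the count is 2.
Comparison with the Bézout bound: 2 ≤ 2 = deg(f)·deg(g), as expected for curves with no common component (the bound is attained).


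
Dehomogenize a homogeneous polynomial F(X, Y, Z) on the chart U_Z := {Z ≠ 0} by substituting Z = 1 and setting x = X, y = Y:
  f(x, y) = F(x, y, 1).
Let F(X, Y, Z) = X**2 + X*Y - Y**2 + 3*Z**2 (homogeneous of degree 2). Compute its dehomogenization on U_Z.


f(x, y) = x**2 + x*y - y**2 + 3

On U_Z we set Z = 1. Each monomial c·X^i·Y^j·Z^k in F becomes c·x^i·y^j·1^k = c·x^i·y^j.
Substituting Z = 1: F(X, Y, 1) = x**2 + x*y - y**2 + 3.
Note: deg(f) ≤ deg(F) = 2; strict inequality happens when F is divisible by Z (lost terms).


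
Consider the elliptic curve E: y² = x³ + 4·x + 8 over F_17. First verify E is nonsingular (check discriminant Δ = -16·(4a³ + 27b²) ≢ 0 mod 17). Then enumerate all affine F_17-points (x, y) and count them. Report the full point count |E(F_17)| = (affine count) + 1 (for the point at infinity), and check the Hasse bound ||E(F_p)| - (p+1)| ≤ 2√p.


Affine points = {(0, 5), (0, 12), (1, 8), (1, 9), (3, 8), (3, 9), (5, 0), (8, 5), (8, 12), (9, 5), (9, 12), (12, 4), (12, 13), (13, 8), (13, 9), (15, 3), (15, 14)}; affine count = 17; |E(F_17)| = 18.

Discriminant check: Δ ∝ 4a³ + 27b² = 4·4³ + 27·8² = 4·64 + 27·64 ≡ 12 (mod 17). Nonzero ⇒ E is nonsingular.
For each x ∈ F_17, compute rhs = x³ + 4·x + 8 mod 17, then count y ∈ F_17 with y² ≡ rhs.
  x = 0: rhs = 8, matching y values: 5, 12 (2 points).
  x = 1: rhs = 13, matching y values: 8, 9 (2 points).
  x = 2: rhs = 7, matching y values: none (0 points).
  x = 3: rhs = 13, matching y values: 8, 9 (2 points).
  x = 4: rhs = 3, matching y values: none (0 points).
  x = 5: rhs = 0, matching y values: 0 (1 points).
  x = 6: rhs = 10, matching y values: none (0 points).
  x = 7: rhs = 5, matching y values: none (0 points).
  x = 8: rhs = 8, matching y values: 5, 12 (2 points).
  x = 9: rhs = 8, matching y values: 5, 12 (2 points).
  x = 10: rhs = 11, matching y values: none (0 points).
  x = 11: rhs = 6, matching y values: none (0 points).
  x = 12: rhs = 16, matching y values: 4, 13 (2 points).
  x = 13: rhs = 13, matching y values: 8, 9 (2 points).
  x = 14: rhs = 3, matching y values: none (0 points).
  x = 15: rhs = 9, matching y values: 3, 14 (2 points).
  x = 16: rhs = 3, matching y values: none (0 points).
Total affine count: 17.
Full point count |E(F_17)| = 17 + 1 = 18.
Hasse bound: |18 − (17+1)| = |0| = 0 ≤ 2√17 ≈ 8.2462 ✓.


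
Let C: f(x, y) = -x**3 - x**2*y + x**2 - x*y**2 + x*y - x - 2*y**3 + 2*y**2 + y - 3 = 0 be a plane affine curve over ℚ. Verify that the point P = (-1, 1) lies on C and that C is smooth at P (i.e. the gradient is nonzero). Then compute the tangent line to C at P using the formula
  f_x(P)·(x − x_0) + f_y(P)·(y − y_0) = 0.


Tangent line at P: -4*x - y - 3 = 0.

Step 1: f(-1, 1) = 0, so P lies on C.
Step 2: partial derivatives
  f_x(x, y) = -3*x**2 - 2*x*y + 2*x - y**2 + y - 1, f_y(x, y) = -x**2 - 2*x*y + x - 6*y**2 + 4*y + 1.
  f_x(P) = -4, f_y(P) = -1 (gradient nonzero, so P is smooth).
Step 3: tangent line at P: -4·(x − -1) + -1·(y − 1) = 0.
Expanding: -4*x - y - 3 = 0.


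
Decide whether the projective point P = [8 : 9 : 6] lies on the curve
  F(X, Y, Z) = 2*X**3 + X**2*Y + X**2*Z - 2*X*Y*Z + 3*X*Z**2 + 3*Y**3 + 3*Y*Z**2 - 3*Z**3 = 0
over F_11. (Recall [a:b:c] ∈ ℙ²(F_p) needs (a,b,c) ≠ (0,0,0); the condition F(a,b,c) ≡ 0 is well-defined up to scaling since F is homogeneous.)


F(8,9,6) ≡ 7 (mod 11); P is NOT on the curve.

Evaluate F(8, 9, 6) term-by-term (mod 11).
  2*X**3 ↦ 2·512·1·1 = 1024
  X**2*Y ↦ 1·64·9·1 = 576
  X**2*Z ↦ 1·64·1·6 = 384
  -2*X*Y*Z ↦ -2·8·9·6 = -864
  3*X*Z**2 ↦ 3·8·1·36 = 864
  3*Y**3 ↦ 3·1·729·1 = 2187
  3*Y*Z**2 ↦ 3·1·9·36 = 972
  -3*Z**3 ↦ -3·1·1·216 = -648
Sum: F(8, 9, 6) = (1024) + (576) + (384) + (-864) + (864) + (2187) + (972) + (-648) = 4495.
Reducing mod 11: 4495 ≡ 7 (mod 11).
Since F(a, b, c) ≡ 7 ≠ 0 (mod 11), P does NOT lie on the curve.


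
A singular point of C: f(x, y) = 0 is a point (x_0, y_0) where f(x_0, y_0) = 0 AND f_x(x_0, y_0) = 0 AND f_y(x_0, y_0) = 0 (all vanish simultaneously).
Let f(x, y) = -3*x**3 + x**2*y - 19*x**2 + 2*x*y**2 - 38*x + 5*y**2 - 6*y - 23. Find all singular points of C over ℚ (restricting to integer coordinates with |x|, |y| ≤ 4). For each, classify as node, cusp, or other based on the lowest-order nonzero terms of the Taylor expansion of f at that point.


Singular points: {(-2, 1)}; classification: cusp.

Compute partial derivatives:
  f_x = -9*x**2 + 2*x*y - 38*x + 2*y**2 - 38.
  f_y = x**2 + 4*x*y + 10*y - 6.
Scan x_0 ∈ {−4, ..., 4}. For each x_0, f_y(x_0, y) is a polynomial in y; find its integer roots y ∈ {−4, ..., 4}, then test f_x and f at those candidates.
  x = -4: f_y(-4, y) = 10 - 6*y; no integer root y with |y| ≤ 4.
  x = -3: f_y(-3, y) = 3 - 2*y; no integer root y with |y| ≤ 4.
  x = -2: f_y(-2, y) = 2*y - 2; vanishes at y ∈ {1}. (-2, 1): f_x = 0, f = 0 — SINGULAR.
  x = -1: f_y(-1, y) = 6*y - 5; no integer root y with |y| ≤ 4.
  x = 0: f_y(0, y) = 10*y - 6; no integer root y with |y| ≤ 4.
  x = 1: f_y(1, y) = 14*y - 5; no integer root y with |y| ≤ 4.
  x = 2: f_y(2, y) = 18*y - 2; no integer root y with |y| ≤ 4.
  x = 3: f_y(3, y) = 22*y + 3; no integer root y with |y| ≤ 4.
  x = 4: f_y(4, y) = 26*y + 10; no integer root y with |y| ≤ 4.
Only singular point on the grid: (-2, 1).
Classify: substitute x = -2 + u, y = 1 + v and expand: f = -3*u**3 + u**2*v + 2*u*v**2 + v**2.
No constant or linear terms (consistent with a singular point). Quadratic part: v**2. Cubic part: -3*u**3 + u**2*v + 2*u*v**2.
The quadratic part v**2 is a perfect square, so there is a single (double) tangent line v = 0, i.e. y = 1. Restricting the cubic part to that line (v = 0) leaves -3*u**3 ≠ 0, so f is not divisible by v and the branch is v² ≈ 3*u**3 to lowest order — this is a cusp.
Classification: cusp.


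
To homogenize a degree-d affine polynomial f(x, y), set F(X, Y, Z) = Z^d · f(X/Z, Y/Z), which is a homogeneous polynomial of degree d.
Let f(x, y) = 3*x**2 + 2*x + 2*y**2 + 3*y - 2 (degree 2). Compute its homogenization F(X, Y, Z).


F(X, Y, Z) = 3*X**2 + 2*X*Z + 2*Y**2 + 3*Y*Z - 2*Z**2

deg(f) = 2.
Substitute x = X/Z, y = Y/Z into f, then multiply by Z^2.
  monomial 3·x^2·y^0 ↦ 3·X^2·Y^0·Z^0.
  monomial 2·x^1·y^0 ↦ 2·X^1·Y^0·Z^1.
  monomial 2·x^0·y^2 ↦ 2·X^0·Y^2·Z^0.
  monomial 3·x^0·y^1 ↦ 3·X^0·Y^1·Z^1.
  monomial -2·x^0·y^0 ↦ -2·X^0·Y^0·Z^2.
Collecting: F(X, Y, Z) = 3*X**2 + 2*X*Z + 2*Y**2 + 3*Y*Z - 2*Z**2.


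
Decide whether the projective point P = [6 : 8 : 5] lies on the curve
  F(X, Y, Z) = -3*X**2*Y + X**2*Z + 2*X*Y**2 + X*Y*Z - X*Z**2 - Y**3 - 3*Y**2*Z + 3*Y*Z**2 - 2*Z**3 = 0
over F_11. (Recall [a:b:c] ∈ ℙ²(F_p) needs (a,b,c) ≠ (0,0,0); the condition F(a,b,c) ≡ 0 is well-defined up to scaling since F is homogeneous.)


F(6,8,5) ≡ 9 (mod 11); P is NOT on the curve.

Evaluate F(6, 8, 5) term-by-term (mod 11).
  -3*X**2*Y ↦ -3·36·8·1 = -864
  X**2*Z ↦ 1·36·1·5 = 180
  2*X*Y**2 ↦ 2·6·64·1 = 768
  X*Y*Z ↦ 1·6·8·5 = 240
  -X*Z**2 ↦ -1·6·1·25 = -150
  -Y**3 ↦ -1·1·512·1 = -512
  -3*Y**2*Z ↦ -3·1·64·5 = -960
  3*Y*Z**2 ↦ 3·1·8·25 = 600
  -2*Z**3 ↦ -2·1·1·125 = -250
Sum: F(6, 8, 5) = (-864) + (180) + (768) + (240) + (-150) + (-512) + (-960) + (600) + (-250) = -948.
Reducing mod 11: -948 ≡ 9 (mod 11).
Since F(a, b, c) ≡ 9 ≠ 0 (mod 11), P does NOT lie on the curve.


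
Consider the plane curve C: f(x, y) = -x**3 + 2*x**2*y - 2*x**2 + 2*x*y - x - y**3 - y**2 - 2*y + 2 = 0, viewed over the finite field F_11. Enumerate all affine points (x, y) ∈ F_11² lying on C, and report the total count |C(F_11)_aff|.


Affine F_11-points: {(1, 6), (2, 3), (6, 4), (6, 7), (6, 10), (8, 1), (8, 2), (8, 7), (9, 7)}; count = 9.

For each of the 121 pairs (x, y) ∈ F_11², evaluate f(x, y) mod 11. Record the zeros.
  x = 0: [0↦2, 1↦9, 2↦8, 3↦4, 4↦2, 5↦7, 6↦2, 7↦3, 8↦4, 9↦10, 10↦4]  zeros at y ∈ ∅
  x = 1: [0↦9, 1↦9, 2↦1, 3↦1, 4↦3, 5↦1, 6↦0, 7↦5, 8↦10, 9↦9, 10↦7]  zeros at y ∈ {6}
  x = 2: [0↦6, 1↦3, 2↦3, 3↦0, 4↦10, 5↦5, 6↦1, 7↦3, 8↦5, 9↦1, 10↦7]  zeros at y ∈ {3}
  x = 3: [0↦9, 1↦7, 2↦8, 3↦6, 4↦6, 5↦2, 6↦10, 7↦2, 8↦5, 9↦2, 10↦9]  zeros at y ∈ ∅
  x = 4: [0↦1, 1↦4, 2↦10, 3↦2, 4↦7, 5↦8, 6↦10, 7↦7, 8↦4, 9↦6, 10↦7]  zeros at y ∈ ∅
  x = 5: [0↦9, 1↦10, 2↦3, 3↦4, 4↦7, 5↦6, 6↦6, 7↦1, 8↦7, 9↦7, 10↦6]  zeros at y ∈ ∅
  x = 6: [0↦5, 1↦8, 2↦3, 3↦6, 4↦0, 5↦1, 6↦3, 7↦0, 8↦8, 9↦10, 10↦0]  zeros at y ∈ {4, 7, 10}
  x = 7: [0↦5, 1↦3, 2↦4, 3↦2, 4↦2, 5↦9, 6↦6, 7↦9, 8↦1, 9↦9, 10↦5]  zeros at y ∈ ∅
  x = 8: [0↦3, 1↦0, 2↦0, 3↦8, 4↦7, 5↦2, 6↦9, 7↦0, 8↦2, 9↦9, 10↦4]  zeros at y ∈ {1, 2, 7}
  x = 9: [0↦4, 1↦4, 2↦7, 3↦7, 4↦9, 5↦7, 6↦6, 7↦0, 8↦5, 9↦4, 10↦2]  zeros at y ∈ {7}
  x = 10: [0↦2, 1↦9, 2↦8, 3↦4, 4↦2, 5↦7, 6↦2, 7↦3, 8↦4, 9↦10, 10↦4]  zeros at y ∈ ∅
Collecting zeros: affine points = {(1, 6), (2, 3), (6, 4), (6, 7), (6, 10), (8, 1), (8, 2), (8, 7), (9, 7)}.
Total count |C(F_11)_aff| = 9.


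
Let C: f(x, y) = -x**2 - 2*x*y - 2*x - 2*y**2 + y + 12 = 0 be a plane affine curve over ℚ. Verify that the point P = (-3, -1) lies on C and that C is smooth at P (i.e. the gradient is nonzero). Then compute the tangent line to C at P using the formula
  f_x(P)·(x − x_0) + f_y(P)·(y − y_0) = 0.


Tangent line at P: 6*x + 11*y + 29 = 0.

Step 1: f(-3, -1) = 0, so P lies on C.
Step 2: partial derivatives
  f_x(x, y) = -2*x - 2*y - 2, f_y(x, y) = -2*x - 4*y + 1.
  f_x(P) = 6, f_y(P) = 11 (gradient nonzero, so P is smooth).
Step 3: tangent line at P: 6·(x − -3) + 11·(y − -1) = 0.
Expanding: 6*x + 11*y + 29 = 0.


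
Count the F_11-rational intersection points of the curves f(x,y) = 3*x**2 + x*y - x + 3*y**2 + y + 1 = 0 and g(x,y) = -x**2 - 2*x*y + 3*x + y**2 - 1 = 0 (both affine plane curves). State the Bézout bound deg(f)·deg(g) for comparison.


Common zeros: {(6, 6), (7, 6)}; count = 2; Bézout bound = 4.

deg(f) = 2, deg(g) = 2, so Bézout bound = 4.
Scan x ∈ F_11. For each x, list the y ∈ F_11 with f(x, y) ≡ 0 and those with g(x, y) ≡ 0 (mod 11); the common zeros in that column are the intersection.
  x = 0: f ≡ 0 at y ∈ {9}; g ≡ 0 at y ∈ {1, 10}; common: ∅.
  x = 1: f ≡ 0 at y ∈ {5, 9}; g ≡ 0 at y ∈ {1}; common: ∅.
  x = 2: f ≡ 0 at y ∈ {0, 10}; g ≡ 0 at y ∈ {7, 8}; common: ∅.
  x = 3: f ≡ 0 at y ∈ ∅; g ≡ 0 at y ∈ ∅; common: ∅.
  x = 4: f ≡ 0 at y ∈ ∅; g ≡ 0 at y ∈ ∅; common: ∅.
  x = 5: f ≡ 0 at y ∈ {4, 5}; g ≡ 0 at y ∈ {0, 10}; common: ∅.
  x = 6: f ≡ 0 at y ∈ {6, 10}; g ≡ 0 at y ∈ {6}; common: {6}.
  x = 7: f ≡ 0 at y ∈ {6}; g ≡ 0 at y ∈ {6, 8}; common: {6}.
  x = 8: f ≡ 0 at y ∈ ∅; g ≡ 0 at y ∈ ∅; common: ∅.
  x = 9: f ≡ 0 at y ∈ ∅; g ≡ 0 at y ∈ {0, 7}; common: ∅.
  x = 10: f ≡ 0 at y ∈ ∅; g ≡ 0 at y ∈ ∅; common: ∅.
Collecting: common zeros = {(6, 6), (7, 6)}, so the count is 2.
Comparison with the Bézout bound: 2 ≤ 4 = deg(f)·deg(g), as expected for curves with no common component (the affine F_11-count falls short of the bound because intersections may lie at infinity, over extension fields, or carry multiplicity).


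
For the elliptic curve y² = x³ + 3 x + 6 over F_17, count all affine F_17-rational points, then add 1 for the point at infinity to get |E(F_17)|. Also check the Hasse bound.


Affine points = {(3, 5), (3, 12), (6, 6), (6, 11), (7, 8), (7, 9), (8, 7), (8, 10), (10, 4), (10, 13), (12, 6), (12, 11), (13, 7), (13, 10), (14, 2), (14, 15), (15, 3), (15, 14), (16, 6), (16, 11)}; affine count = 20; |E(F_17)| = 21.

Discriminant check: Δ ∝ 4a³ + 27b² = 4·3³ + 27·6² = 4·27 + 27·36 ≡ 9 (mod 17). Nonzero ⇒ E is nonsingular.
For each x ∈ F_17, compute rhs = x³ + 3·x + 6 mod 17, then count y ∈ F_17 with y² ≡ rhs.
  x = 0: rhs = 6, matching y values: none (0 points).
  x = 1: rhs = 10, matching y values: none (0 points).
  x = 2: rhs = 3, matching y values: none (0 points).
  x = 3: rhs = 8, matching y values: 5, 12 (2 points).
  x = 4: rhs = 14, matching y values: none (0 points).
  x = 5: rhs = 10, matching y values: none (0 points).
  x = 6: rhs = 2, matching y values: 6, 11 (2 points).
  x = 7: rhs = 13, matching y values: 8, 9 (2 points).
  x = 8: rhs = 15, matching y values: 7, 10 (2 points).
  x = 9: rhs = 14, matching y values: none (0 points).
  x = 10: rhs = 16, matching y values: 4, 13 (2 points).
  x = 11: rhs = 10, matching y values: none (0 points).
  x = 12: rhs = 2, matching y values: 6, 11 (2 points).
  x = 13: rhs = 15, matching y values: 7, 10 (2 points).
  x = 14: rhs = 4, matching y values: 2, 15 (2 points).
  x = 15: rhs = 9, matching y values: 3, 14 (2 points).
  x = 16: rhs = 2, matching y values: 6, 11 (2 points).
Total affine count: 20.
Full point count |E(F_17)| = 20 + 1 = 21.
Hasse bound: |21 − (17+1)| = |3| = 3 ≤ 2√17 ≈ 8.2462 ✓.


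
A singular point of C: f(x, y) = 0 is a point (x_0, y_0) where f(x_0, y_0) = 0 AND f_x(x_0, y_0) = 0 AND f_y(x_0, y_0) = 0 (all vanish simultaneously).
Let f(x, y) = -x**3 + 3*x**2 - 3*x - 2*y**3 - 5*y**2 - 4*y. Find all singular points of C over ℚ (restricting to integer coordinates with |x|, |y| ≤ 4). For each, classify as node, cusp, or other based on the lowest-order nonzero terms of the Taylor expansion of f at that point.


Singular points: {(1, -1)}; classification: cusp.

Compute partial derivatives:
  f_x = -3*x**2 + 6*x - 3.
  f_y = -6*y**2 - 10*y - 4.
Scan x_0 ∈ {−4, ..., 4}. For each x_0, f_y(x_0, y) is a polynomial in y; find its integer roots y ∈ {−4, ..., 4}, then test f_x and f at those candidates.
  x = -4: f_y(-4, y) = -6*y**2 - 10*y - 4; vanishes at y ∈ {-1}. (-4, -1): f_x = -75 ≠ 0.
  x = -3: f_y(-3, y) = -6*y**2 - 10*y - 4; vanishes at y ∈ {-1}. (-3, -1): f_x = -48 ≠ 0.
  x = -2: f_y(-2, y) = -6*y**2 - 10*y - 4; vanishes at y ∈ {-1}. (-2, -1): f_x = -27 ≠ 0.
  x = -1: f_y(-1, y) = -6*y**2 - 10*y - 4; vanishes at y ∈ {-1}. (-1, -1): f_x = -12 ≠ 0.
  x = 0: f_y(0, y) = -6*y**2 - 10*y - 4; vanishes at y ∈ {-1}. (0, -1): f_x = -3 ≠ 0.
  x = 1: f_y(1, y) = -6*y**2 - 10*y - 4; vanishes at y ∈ {-1}. (1, -1): f_x = 0, f = 0 — SINGULAR.
  x = 2: f_y(2, y) = -6*y**2 - 10*y - 4; vanishes at y ∈ {-1}. (2, -1): f_x = -3 ≠ 0.
  x = 3: f_y(3, y) = -6*y**2 - 10*y - 4; vanishes at y ∈ {-1}. (3, -1): f_x = -12 ≠ 0.
  x = 4: f_y(4, y) = -6*y**2 - 10*y - 4; vanishes at y ∈ {-1}. (4, -1): f_x = -27 ≠ 0.
Only singular point on the grid: (1, -1).
Classify: substitute x = 1 + u, y = -1 + v and expand: f = -u**3 - 2*v**3 + v**2.
No constant or linear terms (consistent with a singular point). Quadratic part: v**2. Cubic part: -u**3 - 2*v**3.
The quadratic part v**2 is a perfect square, so there is a single (double) tangent line v = 0, i.e. y = -1. Restricting the cubic part to that line (v = 0) leaves -u**3 ≠ 0, so f is not divisible by v and the branch is v² ≈ u**3 to lowest order — this is a cusp.
Classification: cusp.


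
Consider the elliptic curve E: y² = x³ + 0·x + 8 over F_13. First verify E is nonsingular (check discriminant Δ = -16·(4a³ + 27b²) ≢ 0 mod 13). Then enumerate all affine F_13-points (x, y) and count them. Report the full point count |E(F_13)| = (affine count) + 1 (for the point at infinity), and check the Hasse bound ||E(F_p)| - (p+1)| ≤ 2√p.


Affine points = {(1, 3), (1, 10), (2, 4), (2, 9), (3, 3), (3, 10), (5, 4), (5, 9), (6, 4), (6, 9), (7, 0), (8, 0), (9, 3), (9, 10), (11, 0)}; affine count = 15; |E(F_13)| = 16.

Discriminant check: Δ ∝ 4a³ + 27b² = 4·0³ + 27·8² = 4·0 + 27·64 ≡ 12 (mod 13). Nonzero ⇒ E is nonsingular.
For each x ∈ F_13, compute rhs = x³ + 0·x + 8 mod 13, then count y ∈ F_13 with y² ≡ rhs.
  x = 0: rhs = 8, matching y values: none (0 points).
  x = 1: rhs = 9, matching y values: 3, 10 (2 points).
  x = 2: rhs = 3, matching y values: 4, 9 (2 points).
  x = 3: rhs = 9, matching y values: 3, 10 (2 points).
  x = 4: rhs = 7, matching y values: none (0 points).
  x = 5: rhs = 3, matching y values: 4, 9 (2 points).
  x = 6: rhs = 3, matching y values: 4, 9 (2 points).
  x = 7: rhs = 0, matching y values: 0 (1 points).
  x = 8: rhs = 0, matching y values: 0 (1 points).
  x = 9: rhs = 9, matching y values: 3, 10 (2 points).
  x = 10: rhs = 7, matching y values: none (0 points).
  x = 11: rhs = 0, matching y values: 0 (1 points).
  x = 12: rhs = 7, matching y values: none (0 points).
Total affine count: 15.
Full point count |E(F_13)| = 15 + 1 = 16.
Hasse bound: |16 − (13+1)| = |2| = 2 ≤ 2√13 ≈ 7.2111 ✓.


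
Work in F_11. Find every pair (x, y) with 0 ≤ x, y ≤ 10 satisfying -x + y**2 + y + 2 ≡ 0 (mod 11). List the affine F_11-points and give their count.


Affine F_11-points: {(0, 4), (0, 6), (2, 0), (2, 10), (3, 3), (3, 7), (4, 1), (4, 9), (8, 2), (8, 8), (10, 5)}; count = 11.

For each of the 121 pairs (x, y) ∈ F_11², evaluate f(x, y) mod 11. Record the zeros.
  x = 0: [0↦2, 1↦4, 2↦8, 3↦3, 4↦0, 5↦10, 6↦0, 7↦3, 8↦8, 9↦4, 10↦2]  zeros at y ∈ {4, 6}
  x = 1: [0↦1, 1↦3, 2↦7, 3↦2, 4↦10, 5↦9, 6↦10, 7↦2, 8↦7, 9↦3, 10↦1]  zeros at y ∈ ∅
  x = 2: [0↦0, 1↦2, 2↦6, 3↦1, 4↦9, 5↦8, 6↦9, 7↦1, 8↦6, 9↦2, 10↦0]  zeros at y ∈ {0, 10}
  x = 3: [0↦10, 1↦1, 2↦5, 3↦0, 4↦8, 5↦7, 6↦8, 7↦0, 8↦5, 9↦1, 10↦10]  zeros at y ∈ {3, 7}
  x = 4: [0↦9, 1↦0, 2↦4, 3↦10, 4↦7, 5↦6, 6↦7, 7↦10, 8↦4, 9↦0, 10↦9]  zeros at y ∈ {1, 9}
  x = 5: [0↦8, 1↦10, 2↦3, 3↦9, 4↦6, 5↦5, 6↦6, 7↦9, 8↦3, 9↦10, 10↦8]  zeros at y ∈ ∅
  x = 6: [0↦7, 1↦9, 2↦2, 3↦8, 4↦5, 5↦4, 6↦5, 7↦8, 8↦2, 9↦9, 10↦7]  zeros at y ∈ ∅
  x = 7: [0↦6, 1↦8, 2↦1, 3↦7, 4↦4, 5↦3, 6↦4, 7↦7, 8↦1, 9↦8, 10↦6]  zeros at y ∈ ∅
  x = 8: [0↦5, 1↦7, 2↦0, 3↦6, 4↦3, 5↦2, 6↦3, 7↦6, 8↦0, 9↦7, 10↦5]  zeros at y ∈ {2, 8}
  x = 9: [0↦4, 1↦6, 2↦10, 3↦5, 4↦2, 5↦1, 6↦2, 7↦5, 8↦10, 9↦6, 10↦4]  zeros at y ∈ ∅
  x = 10: [0↦3, 1↦5, 2↦9, 3↦4, 4↦1, 5↦0, 6↦1, 7↦4, 8↦9, 9↦5, 10↦3]  zeros at y ∈ {5}
Collecting zeros: affine points = {(0, 4), (0, 6), (2, 0), (2, 10), (3, 3), (3, 7), (4, 1), (4, 9), (8, 2), (8, 8), (10, 5)}.
Total count |C(F_11)_aff| = 11.


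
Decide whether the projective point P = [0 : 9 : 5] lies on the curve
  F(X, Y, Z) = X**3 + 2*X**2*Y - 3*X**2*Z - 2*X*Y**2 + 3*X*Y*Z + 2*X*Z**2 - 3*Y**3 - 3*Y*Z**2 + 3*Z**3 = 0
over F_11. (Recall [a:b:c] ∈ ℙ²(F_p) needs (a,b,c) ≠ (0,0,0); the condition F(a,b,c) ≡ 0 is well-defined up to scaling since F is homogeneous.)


F(0,9,5) ≡ 10 (mod 11); P is NOT on the curve.

Evaluate F(0, 9, 5) term-by-term (mod 11).
  X**3 ↦ 1·0·1·1 = 0
  2*X**2*Y ↦ 2·0·9·1 = 0
  -3*X**2*Z ↦ -3·0·1·5 = 0
  -2*X*Y**2 ↦ -2·0·81·1 = 0
  3*X*Y*Z ↦ 3·0·9·5 = 0
  2*X*Z**2 ↦ 2·0·1·25 = 0
  -3*Y**3 ↦ -3·1·729·1 = -2187
  -3*Y*Z**2 ↦ -3·1·9·25 = -675
  3*Z**3 ↦ 3·1·1·125 = 375
Sum: F(0, 9, 5) = (0) + (0) + (0) + (0) + (0) + (0) + (-2187) + (-675) + (375) = -2487.
Reducing mod 11: -2487 ≡ 10 (mod 11).
Since F(a, b, c) ≡ 10 ≠ 0 (mod 11), P does NOT lie on the curve.


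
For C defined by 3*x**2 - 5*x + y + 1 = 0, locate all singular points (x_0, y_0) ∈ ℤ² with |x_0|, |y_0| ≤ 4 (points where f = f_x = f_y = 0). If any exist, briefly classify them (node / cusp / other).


No singular points in the scanned grid; C is smooth there.

Compute partial derivatives:
  f_x = 6*x - 5.
  f_y = 1.
f_y = 1 is a nonzero constant, so f_y never vanishes: no point (x, y) can satisfy f = f_x = f_y = 0. In particular no (x, y) ∈ {−4, ..., 4}² is singular; the curve is smooth.


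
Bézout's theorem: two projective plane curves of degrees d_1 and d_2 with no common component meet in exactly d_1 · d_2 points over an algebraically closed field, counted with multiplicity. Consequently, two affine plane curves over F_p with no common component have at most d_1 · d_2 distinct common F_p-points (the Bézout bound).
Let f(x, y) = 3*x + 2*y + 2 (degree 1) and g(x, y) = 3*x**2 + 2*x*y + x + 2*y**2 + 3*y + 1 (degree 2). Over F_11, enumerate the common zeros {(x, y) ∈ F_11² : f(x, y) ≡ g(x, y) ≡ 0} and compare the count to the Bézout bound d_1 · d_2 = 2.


Common zeros: {(0, 10), (6, 1)}; count = 2; Bézout bound = 2.

deg(f) = 1, deg(g) = 2, so Bézout bound = 2.
Scan x ∈ F_11. For each x, list the y ∈ F_11 with f(x, y) ≡ 0 and those with g(x, y) ≡ 0 (mod 11); the common zeros in that column are the intersection.
  x = 0: f ≡ 0 at y ∈ {10}; g ≡ 0 at y ∈ {5, 10}; common: {10}.
  x = 1: f ≡ 0 at y ∈ {3}; g ≡ 0 at y ∈ ∅; common: ∅.
  x = 2: f ≡ 0 at y ∈ {7}; g ≡ 0 at y ∈ ∅; common: ∅.
  x = 3: f ≡ 0 at y ∈ {0}; g ≡ 0 at y ∈ {4, 8}; common: ∅.
  x = 4: f ≡ 0 at y ∈ {4}; g ≡ 0 at y ∈ {1, 10}; common: ∅.
  x = 5: f ≡ 0 at y ∈ {8}; g ≡ 0 at y ∈ {4, 6}; common: ∅.
  x = 6: f ≡ 0 at y ∈ {1}; g ≡ 0 at y ∈ {1, 8}; common: {1}.
  x = 7: f ≡ 0 at y ∈ {5}; g ≡ 0 at y ∈ ∅; common: ∅.
  x = 8: f ≡ 0 at y ∈ {9}; g ≡ 0 at y ∈ ∅; common: ∅.
  x = 9: f ≡ 0 at y ∈ {2}; g ≡ 0 at y ∈ {0, 6}; common: ∅.
  x = 10: f ≡ 0 at y ∈ {6}; g ≡ 0 at y ∈ ∅; common: ∅.
Collecting: common zeros = {(0, 10), (6, 1)}, so the count is 2.
Comparison with the Bézout bound: 2 ≤ 2 = deg(f)·deg(g), as expected for curves with no common component (the bound is attained).


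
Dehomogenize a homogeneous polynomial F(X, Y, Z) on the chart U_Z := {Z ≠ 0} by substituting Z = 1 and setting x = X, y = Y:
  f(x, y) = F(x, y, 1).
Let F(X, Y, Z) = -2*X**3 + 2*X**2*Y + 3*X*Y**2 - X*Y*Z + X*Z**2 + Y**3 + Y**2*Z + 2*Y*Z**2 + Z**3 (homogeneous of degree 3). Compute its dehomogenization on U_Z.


f(x, y) = -2*x**3 + 2*x**2*y + 3*x*y**2 - x*y + x + y**3 + y**2 + 2*y + 1

On U_Z we set Z = 1. Each monomial c·X^i·Y^j·Z^k in F becomes c·x^i·y^j·1^k = c·x^i·y^j.
Substituting Z = 1: F(X, Y, 1) = -2*x**3 + 2*x**2*y + 3*x*y**2 - x*y + x + y**3 + y**2 + 2*y + 1.
Note: deg(f) ≤ deg(F) = 3; strict inequality happens when F is divisible by Z (lost terms).


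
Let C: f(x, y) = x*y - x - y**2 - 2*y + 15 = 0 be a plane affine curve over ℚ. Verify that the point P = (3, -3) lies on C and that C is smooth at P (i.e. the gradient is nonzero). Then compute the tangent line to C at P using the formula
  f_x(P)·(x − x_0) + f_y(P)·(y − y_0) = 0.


Tangent line at P: -4*x + 7*y + 33 = 0.

Step 1: f(3, -3) = 0, so P lies on C.
Step 2: partial derivatives
  f_x(x, y) = y - 1, f_y(x, y) = x - 2*y - 2.
  f_x(P) = -4, f_y(P) = 7 (gradient nonzero, so P is smooth).
Step 3: tangent line at P: -4·(x − 3) + 7·(y − -3) = 0.
Expanding: -4*x + 7*y + 33 = 0.


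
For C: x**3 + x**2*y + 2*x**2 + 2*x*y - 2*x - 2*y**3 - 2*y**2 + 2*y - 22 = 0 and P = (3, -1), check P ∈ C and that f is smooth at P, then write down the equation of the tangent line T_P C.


Tangent line at P: 29*x + 15*y - 72 = 0.

Step 1: f(3, -1) = 0, so P lies on C.
Step 2: partial derivatives
  f_x(x, y) = 3*x**2 + 2*x*y + 4*x + 2*y - 2, f_y(x, y) = x**2 + 2*x - 6*y**2 - 4*y + 2.
  f_x(P) = 29, f_y(P) = 15 (gradient nonzero, so P is smooth).
Step 3: tangent line at P: 29·(x − 3) + 15·(y − -1) = 0.
Expanding: 29*x + 15*y - 72 = 0.


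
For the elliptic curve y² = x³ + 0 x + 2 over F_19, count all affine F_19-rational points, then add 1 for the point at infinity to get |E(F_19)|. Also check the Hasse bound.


Affine points = {(4, 3), (4, 16), (6, 3), (6, 16), (8, 1), (8, 18), (9, 3), (9, 16), (12, 1), (12, 18), (18, 1), (18, 18)}; affine count = 12; |E(F_19)| = 13.

Discriminant check: Δ ∝ 4a³ + 27b² = 4·0³ + 27·2² = 4·0 + 27·4 ≡ 13 (mod 19). Nonzero ⇒ E is nonsingular.
For each x ∈ F_19, compute rhs = x³ + 0·x + 2 mod 19, then count y ∈ F_19 with y² ≡ rhs.
  x = 0: rhs = 2, matching y values: none (0 points).
  x = 1: rhs = 3, matching y values: none (0 points).
  x = 2: rhs = 10, matching y values: none (0 points).
  x = 3: rhs = 10, matching y values: none (0 points).
  x = 4: rhs = 9, matching y values: 3, 16 (2 points).
  x = 5: rhs = 13, matching y values: none (0 points).
  x = 6: rhs = 9, matching y values: 3, 16 (2 points).
  x = 7: rhs = 3, matching y values: none (0 points).
  x = 8: rhs = 1, matching y values: 1, 18 (2 points).
  x = 9: rhs = 9, matching y values: 3, 16 (2 points).
  x = 10: rhs = 14, matching y values: none (0 points).
  x = 11: rhs = 3, matching y values: none (0 points).
  x = 12: rhs = 1, matching y values: 1, 18 (2 points).
  x = 13: rhs = 14, matching y values: none (0 points).
  x = 14: rhs = 10, matching y values: none (0 points).
  x = 15: rhs = 14, matching y values: none (0 points).
  x = 16: rhs = 13, matching y values: none (0 points).
  x = 17: rhs = 13, matching y values: none (0 points).
  x = 18: rhs = 1, matching y values: 1, 18 (2 points).
Total affine count: 12.
Full point count |E(F_19)| = 12 + 1 = 13.
Hasse bound: |13 − (19+1)| = |-7| = 7 ≤ 2√19 ≈ 8.7178 ✓.


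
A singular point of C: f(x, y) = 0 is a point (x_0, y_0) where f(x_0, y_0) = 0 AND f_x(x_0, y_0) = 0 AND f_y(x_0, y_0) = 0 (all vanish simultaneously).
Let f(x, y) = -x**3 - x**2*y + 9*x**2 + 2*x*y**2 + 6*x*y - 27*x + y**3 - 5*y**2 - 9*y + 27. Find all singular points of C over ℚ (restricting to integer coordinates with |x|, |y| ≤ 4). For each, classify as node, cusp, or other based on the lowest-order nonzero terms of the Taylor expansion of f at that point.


Singular points: {(3, 0)}; classification: cusp.

Compute partial derivatives:
  f_x = -3*x**2 - 2*x*y + 18*x + 2*y**2 + 6*y - 27.
  f_y = -x**2 + 4*x*y + 6*x + 3*y**2 - 10*y - 9.
Scan x_0 ∈ {−4, ..., 4}. For each x_0, f_y(x_0, y) is a polynomial in y; find its integer roots y ∈ {−4, ..., 4}, then test f_x and f at those candidates.
  x = -4: f_y(-4, y) = 3*y**2 - 26*y - 49; no integer root y with |y| ≤ 4.
  x = -3: f_y(-3, y) = 3*y**2 - 22*y - 36; no integer root y with |y| ≤ 4.
  x = -2: f_y(-2, y) = 3*y**2 - 18*y - 25; no integer root y with |y| ≤ 4.
  x = -1: f_y(-1, y) = 3*y**2 - 14*y - 16; no integer root y with |y| ≤ 4.
  x = 0: f_y(0, y) = 3*y**2 - 10*y - 9; no integer root y with |y| ≤ 4.
  x = 1: f_y(1, y) = 3*y**2 - 6*y - 4; no integer root y with |y| ≤ 4.
  x = 2: f_y(2, y) = 3*y**2 - 2*y - 1; vanishes at y ∈ {1}. (2, 1): f_x = 1 ≠ 0.
  x = 3: f_y(3, y) = 3*y**2 + 2*y; vanishes at y ∈ {0}. (3, 0): f_x = 0, f = 0 — SINGULAR.
  x = 4: f_y(4, y) = 3*y**2 + 6*y - 1; no integer root y with |y| ≤ 4.
Only singular point on the grid: (3, 0).
Classify: substitute x = 3 + u, y = 0 + v and expand: f = -u**3 - u**2*v + 2*u*v**2 + v**3 + v**2.
No constant or linear terms (consistent with a singular point). Quadratic part: v**2. Cubic part: -u**3 - u**2*v + 2*u*v**2 + v**3.
The quadratic part v**2 is a perfect square, so there is a single (double) tangent line v = 0, i.e. y = 0. Restricting the cubic part to that line (v = 0) leaves -u**3 ≠ 0, so f is not divisible by v and the branch is v² ≈ u**3 to lowest order — this is a cusp.
Classification: cusp.


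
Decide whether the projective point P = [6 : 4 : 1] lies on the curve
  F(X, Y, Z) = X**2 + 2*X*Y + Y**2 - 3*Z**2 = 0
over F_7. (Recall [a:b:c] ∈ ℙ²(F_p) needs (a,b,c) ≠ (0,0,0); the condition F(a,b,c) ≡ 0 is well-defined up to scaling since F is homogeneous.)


F(6,4,1) ≡ 6 (mod 7); P is NOT on the curve.

Evaluate F(6, 4, 1) term-by-term (mod 7).
  X**2 ↦ 1·36·1·1 = 36
  2*X*Y ↦ 2·6·4·1 = 48
  Y**2 ↦ 1·1·16·1 = 16
  -3*Z**2 ↦ -3·1·1·1 = -3
Sum: F(6, 4, 1) = (36) + (48) + (16) + (-3) = 97.
Reducing mod 7: 97 ≡ 6 (mod 7).
Since F(a, b, c) ≡ 6 ≠ 0 (mod 7), P does NOT lie on the curve.


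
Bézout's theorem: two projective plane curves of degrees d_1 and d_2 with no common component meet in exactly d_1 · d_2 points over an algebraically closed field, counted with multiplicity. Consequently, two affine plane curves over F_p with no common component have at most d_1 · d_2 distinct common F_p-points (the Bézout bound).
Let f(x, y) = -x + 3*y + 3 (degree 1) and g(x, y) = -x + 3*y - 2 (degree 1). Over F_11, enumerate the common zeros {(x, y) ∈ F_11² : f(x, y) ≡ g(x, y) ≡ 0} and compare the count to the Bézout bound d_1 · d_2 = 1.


Common zeros: ∅; count = 0; Bézout bound = 1.

deg(f) = 1, deg(g) = 1, so Bézout bound = 1.
Scan x ∈ F_11. For each x, list the y ∈ F_11 with f(x, y) ≡ 0 and those with g(x, y) ≡ 0 (mod 11); the common zeros in that column are the intersection.
  x = 0: f ≡ 0 at y ∈ {10}; g ≡ 0 at y ∈ {8}; common: ∅.
  x = 1: f ≡ 0 at y ∈ {3}; g ≡ 0 at y ∈ {1}; common: ∅.
  x = 2: f ≡ 0 at y ∈ {7}; g ≡ 0 at y ∈ {5}; common: ∅.
  x = 3: f ≡ 0 at y ∈ {0}; g ≡ 0 at y ∈ {9}; common: ∅.
  x = 4: f ≡ 0 at y ∈ {4}; g ≡ 0 at y ∈ {2}; common: ∅.
  x = 5: f ≡ 0 at y ∈ {8}; g ≡ 0 at y ∈ {6}; common: ∅.
  x = 6: f ≡ 0 at y ∈ {1}; g ≡ 0 at y ∈ {10}; common: ∅.
  x = 7: f ≡ 0 at y ∈ {5}; g ≡ 0 at y ∈ {3}; common: ∅.
  x = 8: f ≡ 0 at y ∈ {9}; g ≡ 0 at y ∈ {7}; common: ∅.
  x = 9: f ≡ 0 at y ∈ {2}; g ≡ 0 at y ∈ {0}; common: ∅.
  x = 10: f ≡ 0 at y ∈ {6}; g ≡ 0 at y ∈ {4}; common: ∅.
Collecting: common zeros = ∅, so the count is 0.
Comparison with the Bézout bound: 0 ≤ 1 = deg(f)·deg(g), as expected for curves with no common component (the affine F_11-count falls short of the bound because intersections may lie at infinity, over extension fields, or carry multiplicity).
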